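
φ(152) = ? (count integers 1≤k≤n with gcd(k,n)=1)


Factor n: 152 = 2^3 × 19
φ(n) = n · ∏(1 - 1/p) over distinct primes p | n
φ(152) = 152 · (1 - 1/2) · (1 - 1/19) = 72

φ(152) = 72


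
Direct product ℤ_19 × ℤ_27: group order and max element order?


|ℤ_19 × ℤ_27| = 19 × 27 = 513
Max element order = lcm(19,27) = 513
Cyclic? Yes (gcd=1)

|ℤ_19×ℤ_27| = 513, max element order = 513


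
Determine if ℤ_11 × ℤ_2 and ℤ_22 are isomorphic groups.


Comparing ℤ_11 × ℤ_2 and ℤ_22:
gcd(11,2) = 1, so ℤ_11 × ℤ_2 ≅ ℤ_22 (CRT)

Yes, ℤ_11 × ℤ_2 ≅ ℤ_22


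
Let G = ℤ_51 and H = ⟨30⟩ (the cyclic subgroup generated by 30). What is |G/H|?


|⟨30⟩| = n / gcd(30, 51) = 51 / 3 = 17
H is normal (ℤ_51 is abelian).
|G/H| = |G| / |H| = 51 / 17 = 3

|G/H| = 3


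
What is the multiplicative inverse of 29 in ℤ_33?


Use the extended Euclidean algorithm to write 1 = 29·s + 33·t; then s mod 33 is the inverse.
Euclidean algorithm:
  29 = 0·33 + 29
  33 = 1·29 + 4
  29 = 7·4 + 1
  4 = 4·1 + 0
gcd(29,33) = 1
Back-substitution gives: 29·(8) + 33·(-7) = 1
So 29⁻¹ ≡ 8 ≡ 8 (mod 33)
Check: 29 × 8 = 232 ≡ 1 (mod 33) ✓

29⁻¹ ≡ 8 (mod 33)


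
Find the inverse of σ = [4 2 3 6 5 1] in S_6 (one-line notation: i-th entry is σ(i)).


To find σ⁻¹, swap domain and range:
σ(1) = 4 → σ⁻¹(4) = 1
σ(2) = 2 → σ⁻¹(2) = 2
σ(3) = 3 → σ⁻¹(3) = 3
σ(4) = 6 → σ⁻¹(6) = 4
σ(5) = 5 → σ⁻¹(5) = 5
σ(6) = 1 → σ⁻¹(1) = 6

σ⁻¹ = [6 2 3 1 5 4]


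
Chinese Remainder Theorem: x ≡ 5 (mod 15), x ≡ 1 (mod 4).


m₁ = 15, m₂ = 4, gcd = 1, so CRT applies. M = m₁·m₂ = 60
Let M₁ = M/m₁ = 4, M₂ = M/m₂ = 15
Find y₁ ≡ M₁⁻¹ (mod m₁): 4⁻¹ ≡ 4 (mod 15)
Find y₂ ≡ M₂⁻¹ (mod m₂): 15⁻¹ ≡ 3 (mod 4)
x = a₁·M₁·y₁ + a₂·M₂·y₂ = 5·4·4 + 1·15·3 = 125
Reduce mod 60: x ≡ 5
Check: 5 mod 15 = 5 ✓, 5 mod 4 = 1 ✓

x ≡ 5 (mod 60)


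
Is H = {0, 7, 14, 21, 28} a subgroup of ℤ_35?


Subgroup test for H = {0, 7, 14, 21, 28} in (ℤ_35, +):
(1) 0 ∈ H? Yes
(2) Closure: for all a,b ∈ H, (a+b) mod 35 ∈ H? Yes
(3) Inverses: for all a ∈ H, -a mod 35 ∈ H? Yes

Yes, H is a subgroup of ℤ_35


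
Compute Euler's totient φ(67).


Factor n: 67 = 67
φ(n) = n · ∏(1 - 1/p) over distinct primes p | n
φ(67) = 67 · (1 - 1/67) = 66

φ(67) = 66


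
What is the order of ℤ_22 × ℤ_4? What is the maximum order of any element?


|ℤ_22 × ℤ_4| = 22 × 4 = 88
Max element order = lcm(22,4) = 44
Cyclic? No (gcd=2)

|ℤ_22×ℤ_4| = 88, max element order = 44


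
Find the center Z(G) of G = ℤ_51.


Z(G) = {g ∈ G | gx = xg for all x ∈ G}
ℤ_51 is abelian, so Z(G) = G

Z(ℤ_51) = ℤ_51


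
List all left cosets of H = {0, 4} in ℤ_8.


H = {0, 4}, |H| = 2
Number of cosets = |G|/|H| = 8/2 = 4
0 + H = {0, 4}
1 + H = {1, 5}
2 + H = {2, 6}
3 + H = {3, 7}

Cosets: 0+H={0,4}; 1+H={1,5}; 2+H={2,6}; 3+H={3,7}


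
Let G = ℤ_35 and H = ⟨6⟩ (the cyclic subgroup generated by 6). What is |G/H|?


|⟨6⟩| = n / gcd(6, 35) = 35 / 1 = 35
H is normal (ℤ_35 is abelian).
|G/H| = |G| / |H| = 35 / 35 = 1

|G/H| = 1


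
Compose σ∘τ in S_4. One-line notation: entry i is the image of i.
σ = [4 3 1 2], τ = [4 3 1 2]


σ∘τ: apply τ first, then σ
1 →τ 4 →σ 2
2 →τ 3 →σ 1
3 →τ 1 →σ 4
4 →τ 2 →σ 3

σ∘τ = [2 1 4 3]


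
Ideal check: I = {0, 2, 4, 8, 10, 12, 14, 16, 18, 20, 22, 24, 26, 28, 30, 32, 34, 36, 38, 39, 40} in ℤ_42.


Check ideal conditions for I = {0, 2, 4, 8, 10, 12, 14, 16, 18, 20, 22, 24, 26, 28, 30, 32, 34, 36, 38, 39, 40} in ℤ_42:
(1) I is an additive subgroup? No
(2) For r ∈ ℤ_42 and a ∈ I: r·a ∈ I? No  [counterexample: r=2, a=24, r·a mod 42 = 6 ∉ I]

No, I is not an ideal of ℤ_42


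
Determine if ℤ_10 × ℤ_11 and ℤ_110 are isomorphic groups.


Comparing ℤ_10 × ℤ_11 and ℤ_110:
gcd(10,11) = 1, so ℤ_10 × ℤ_11 ≅ ℤ_110 (CRT)

Yes, ℤ_10 × ℤ_11 ≅ ℤ_110


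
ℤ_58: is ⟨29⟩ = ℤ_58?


g generates ℤ_n iff gcd(g, n) = 1
gcd(29, 58) = 29
Since gcd = 29 ≠ 1, ⟨29⟩ has order 2 < 58, so 29 is not a generator.

No, 29 does not generate ℤ_58


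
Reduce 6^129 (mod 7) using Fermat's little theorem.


Fermat's little theorem: if p is prime and gcd(a,p)=1, then a^(p-1) ≡ 1 (mod p)
p = 7 is prime, gcd(6,7) = 1
Reduce exponent: 129 mod 6 = 3
So 6^129 ≡ 6^3 (mod 7)
6^3 mod 7 = 6

6^129 ≡ 6 (mod 7)


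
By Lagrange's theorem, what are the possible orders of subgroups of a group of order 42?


Lagrange's theorem: |H| divides |G|
|G| = 42
Divisors of 42: 1, 2, 3, 6, 7, 14, 21, 42

Possible subgroup orders: {1, 2, 3, 6, 7, 14, 21, 42}


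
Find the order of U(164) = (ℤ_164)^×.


U(n) is the group of units mod n; |U(n)| = φ(n)
|U(164)| = φ(164) = 80

|U(164) = (ℤ_164)^×| = 80


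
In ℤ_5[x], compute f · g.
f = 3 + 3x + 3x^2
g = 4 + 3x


Expand and collect like terms; reduce coefficients mod 5:
x^0: 3·4 = 12 ≡ 2 (mod 5)
x^1: 3·3 + 3·4 = 21 ≡ 1 (mod 5)
x^2: 3·3 + 3·4 = 21 ≡ 1 (mod 5)
x^3: 3·3 = 9 ≡ 4 (mod 5)
Result: 2 + x + x^2 + 4x^3

f · g = 2 + x + x^2 + 4x^3


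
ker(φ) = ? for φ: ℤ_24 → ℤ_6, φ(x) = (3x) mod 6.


Kernel = preimage of identity
ker(φ) = {x ∈ ℤ_24 : 3x ≡ 0 (mod 6)}. Since 6 | 24, φ is well-defined. The kernel is the cyclic subgroup ⟨2⟩ of ℤ_24 (order 12), i.e. {0, 2, 4, 6, 8, 10, 12, 14, 16, 18, 20, 22}

ker(φ) = {0, 2, 4, 6, 8, 10, 12, 14, 16, 18, 20, 22}


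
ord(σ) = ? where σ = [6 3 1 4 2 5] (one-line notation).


Cycle decomposition: (1 6 5 2 3)
Cycle lengths: 5
Order = lcm(5) = 5

ord(σ) = 5


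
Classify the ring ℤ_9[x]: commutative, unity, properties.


ℤ_9 has zero divisors (3·3 ≡ 0), and these lift to constant zero divisors in ℤ_9[x]; so not an integral domain
Commutative: Yes
Integral domain: No
Has unity: Yes

ℤ_9[x]: Commutative=Yes, Unity=Yes


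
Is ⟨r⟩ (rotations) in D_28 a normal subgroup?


H = ⟨r⟩ (rotations) in D_28
The rotation subgroup ⟨r⟩ has index 2 in D_28, so it is normal

Yes, normal subgroup


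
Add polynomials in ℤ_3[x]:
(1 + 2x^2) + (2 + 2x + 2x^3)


Add coefficients mod 3:
x^0: 1 + 2 = 0 (mod 3)
x^1: 0 + 2 = 2 (mod 3)
x^2: 2 + 0 = 2 (mod 3)
x^3: 0 + 2 = 2 (mod 3)
Result: 2x + 2x^2 + 2x^3

f + g = 2x + 2x^2 + 2x^3


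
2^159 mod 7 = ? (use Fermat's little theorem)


Fermat's little theorem: if p is prime and gcd(a,p)=1, then a^(p-1) ≡ 1 (mod p)
p = 7 is prime, gcd(2,7) = 1
Reduce exponent: 159 mod 6 = 3
So 2^159 ≡ 2^3 (mod 7)
2^3 mod 7 = 1

2^159 ≡ 1 (mod 7)


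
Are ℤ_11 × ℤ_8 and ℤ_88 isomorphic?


Comparing ℤ_11 × ℤ_8 and ℤ_88:
gcd(11,8) = 1, so ℤ_11 × ℤ_8 ≅ ℤ_88 (CRT)

Yes, ℤ_11 × ℤ_8 ≅ ℤ_88


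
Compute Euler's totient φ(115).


Factor n: 115 = 5 × 23
φ(n) = n · ∏(1 - 1/p) over distinct primes p | n
φ(115) = 115 · (1 - 1/5) · (1 - 1/23) = 88

φ(115) = 88


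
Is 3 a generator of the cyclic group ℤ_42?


g generates ℤ_n iff gcd(g, n) = 1
gcd(3, 42) = 3
Since gcd = 3 ≠ 1, ⟨3⟩ has order 14 < 42, so 3 is not a generator.

No, 3 does not generate ℤ_42


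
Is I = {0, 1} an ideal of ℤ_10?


Check ideal conditions for I = {0, 1} in ℤ_10:
(1) I is an additive subgroup? No
(2) For r ∈ ℤ_10 and a ∈ I: r·a ∈ I? No  [counterexample: r=2, a=1, r·a mod 10 = 2 ∉ I]

No, I is not an ideal of ℤ_10


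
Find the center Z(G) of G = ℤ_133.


Z(G) = {g ∈ G | gx = xg for all x ∈ G}
ℤ_133 is abelian, so Z(G) = G

Z(ℤ_133) = ℤ_133


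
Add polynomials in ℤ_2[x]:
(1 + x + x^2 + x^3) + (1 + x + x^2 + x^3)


Add coefficients mod 2:
x^0: 1 + 1 = 0 (mod 2)
x^1: 1 + 1 = 0 (mod 2)
x^2: 1 + 1 = 0 (mod 2)
x^3: 1 + 1 = 0 (mod 2)
Result: 0

f + g = 0


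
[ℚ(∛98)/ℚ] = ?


∛98 has minimal polynomial x³ - 98 (irreducible over ℚ since 98 is not a perfect cube)

[ℚ(∛98)/ℚ] = 3


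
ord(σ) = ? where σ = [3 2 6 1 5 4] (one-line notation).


Cycle decomposition: (1 3 6 4)
Cycle lengths: 4
Order = lcm(4) = 4

ord(σ) = 4


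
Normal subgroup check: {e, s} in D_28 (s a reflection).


H = {e, s} in D_28 (s a reflection)
r·s·r⁻¹ = sr⁻² ≠ s for n ≥ 3, so {e, s} is not closed under conjugation

No, not a normal subgroup


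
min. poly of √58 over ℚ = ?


√58 satisfies x² - 58 = 0, irreducible over ℚ since 58 is squarefree

Minimal polynomial: x² - 58


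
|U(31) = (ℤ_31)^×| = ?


U(n) is the group of units mod n; |U(n)| = φ(n)
|U(31)| = φ(31) = 30

|U(31) = (ℤ_31)^×| = 30


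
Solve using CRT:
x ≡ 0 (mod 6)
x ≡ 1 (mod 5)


m₁ = 6, m₂ = 5, gcd = 1, so CRT applies. M = m₁·m₂ = 30
Let M₁ = M/m₁ = 5, M₂ = M/m₂ = 6
Find y₁ ≡ M₁⁻¹ (mod m₁): 5⁻¹ ≡ 5 (mod 6)
Find y₂ ≡ M₂⁻¹ (mod m₂): 6⁻¹ ≡ 1 (mod 5)
x = a₁·M₁·y₁ + a₂·M₂·y₂ = 0·5·5 + 1·6·1 = 6
Reduce mod 30: x ≡ 6
Check: 6 mod 6 = 0 ✓, 6 mod 5 = 1 ✓

x ≡ 6 (mod 30)


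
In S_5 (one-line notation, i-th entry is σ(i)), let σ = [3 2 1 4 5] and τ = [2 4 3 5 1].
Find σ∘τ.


σ∘τ: apply τ first, then σ
1 →τ 2 →σ 2
2 →τ 4 →σ 4
3 →τ 3 →σ 1
4 →τ 5 →σ 5
5 →τ 1 →σ 3

σ∘τ = [2 4 1 5 3]


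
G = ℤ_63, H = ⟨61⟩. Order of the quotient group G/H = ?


|⟨61⟩| = n / gcd(61, 63) = 63 / 1 = 63
H is normal (ℤ_63 is abelian).
|G/H| = |G| / |H| = 63 / 63 = 1

|G/H| = 1


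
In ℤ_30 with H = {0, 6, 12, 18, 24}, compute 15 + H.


15 + H = {15 + h (mod 30) : h ∈ H}
15+0=15, 15+6=21, 15+12=27, 15+18=3, 15+24=9
15 + H = {3, 9, 15, 21, 27} = 3 + H

15 + H = {3, 9, 15, 21, 27}


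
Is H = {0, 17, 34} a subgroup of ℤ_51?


Subgroup test for H = {0, 17, 34} in (ℤ_51, +):
(1) 0 ∈ H? Yes
(2) Closure: for all a,b ∈ H, (a+b) mod 51 ∈ H? Yes
(3) Inverses: for all a ∈ H, -a mod 51 ∈ H? Yes

Yes, H is a subgroup of ℤ_51


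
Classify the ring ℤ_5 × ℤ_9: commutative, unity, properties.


Direct product ring; commutative with unity (1,1); but (1,0)·(0,1) = (0,0) gives zero divisors, so not an integral domain
Commutative: Yes
Integral domain: No
Has unity: Yes

ℤ_5 × ℤ_9: Commutative=Yes, Unity=Yes


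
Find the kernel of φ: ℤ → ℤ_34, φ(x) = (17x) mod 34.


Kernel = preimage of identity
ker(φ) = {x ∈ ℤ : 17x ≡ 0 (mod 34)}. gcd(17,34) = 17, so 17x ≡ 0 (mod 34) ⟺ x ≡ 0 (mod 34/17 = 2). Hence ker(φ) = 2ℤ

ker(φ) = 2ℤ


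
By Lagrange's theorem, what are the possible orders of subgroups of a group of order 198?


Lagrange's theorem: |H| divides |G|
|G| = 198
Divisors of 198: 1, 2, 3, 6, 9, 11, 18, 22, 33, 66, 99, 198

Possible subgroup orders: {1, 2, 3, 6, 9, 11, 18, 22, 33, 66, 99, 198}


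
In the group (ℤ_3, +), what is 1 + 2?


Operation: addition mod 3
1 + 2 = (a + b) mod 3 with a = 1, b = 2

1 + 2 = 0


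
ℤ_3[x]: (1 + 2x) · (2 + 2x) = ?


Expand and collect like terms; reduce coefficients mod 3:
x^0: 1·2 = 2 ≡ 2 (mod 3)
x^1: 1·2 + 2·2 = 6 ≡ 0 (mod 3)
x^2: 2·2 = 4 ≡ 1 (mod 3)
Result: 2 + x^2

f · g = 2 + x^2


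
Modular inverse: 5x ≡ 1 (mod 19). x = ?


Use the extended Euclidean algorithm to write 1 = 5·s + 19·t; then s mod 19 is the inverse.
Euclidean algorithm:
  5 = 0·19 + 5
  19 = 3·5 + 4
  5 = 1·4 + 1
  4 = 4·1 + 0
gcd(5,19) = 1
Back-substitution gives: 5·(4) + 19·(-1) = 1
So 5⁻¹ ≡ 4 ≡ 4 (mod 19)
Check: 5 × 4 = 20 ≡ 1 (mod 19) ✓

5⁻¹ ≡ 4 (mod 19)


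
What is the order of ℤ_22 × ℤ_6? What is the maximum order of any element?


|ℤ_22 × ℤ_6| = 22 × 6 = 132
Max element order = lcm(22,6) = 66
Cyclic? No (gcd=2)

|ℤ_22×ℤ_6| = 132, max element order = 66


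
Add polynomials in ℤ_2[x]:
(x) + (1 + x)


Add coefficients mod 2:
x^0: 0 + 1 = 1 (mod 2)
x^1: 1 + 1 = 0 (mod 2)
Result: 1

f + g = 1


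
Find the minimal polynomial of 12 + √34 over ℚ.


Let α = 12 + √34. Then α - 12 = √34, so (α - 12)² = 34, giving α² - 24α + 110 = 0. Degree 2 and α ∉ ℚ, so this is the minimal polynomial.

Minimal polynomial: x² - 24x + 110


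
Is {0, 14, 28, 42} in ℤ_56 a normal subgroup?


H = {0, 14, 28, 42} in ℤ_56
ℤ_56 is abelian; every subgroup of an abelian group is normal

Yes, normal subgroup


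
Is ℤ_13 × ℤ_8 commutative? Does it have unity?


Direct product ring; commutative with unity (1,1); but (1,0)·(0,1) = (0,0) gives zero divisors, so not an integral domain
Commutative: Yes
Integral domain: No
Has unity: Yes

ℤ_13 × ℤ_8: Commutative=Yes, Unity=Yes


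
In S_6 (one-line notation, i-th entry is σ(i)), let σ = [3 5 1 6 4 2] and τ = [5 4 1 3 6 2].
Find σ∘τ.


σ∘τ: apply τ first, then σ
1 →τ 5 →σ 4
2 →τ 4 →σ 6
3 →τ 1 →σ 3
4 →τ 3 →σ 1
5 →τ 6 →σ 2
6 →τ 2 →σ 5

σ∘τ = [4 6 3 1 2 5]


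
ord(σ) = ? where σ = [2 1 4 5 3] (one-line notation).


Cycle decomposition: (1 2) (3 4 5)
Cycle lengths: 2, 3
Order = lcm(2, 3) = 6

ord(σ) = 6


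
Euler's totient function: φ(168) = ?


Factor n: 168 = 2^3 × 3 × 7
φ(n) = n · ∏(1 - 1/p) over distinct primes p | n
φ(168) = 168 · (1 - 1/2) · (1 - 1/3) · (1 - 1/7) = 48

φ(168) = 48


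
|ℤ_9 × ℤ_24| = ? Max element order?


|ℤ_9 × ℤ_24| = 9 × 24 = 216
Max element order = lcm(9,24) = 72
Cyclic? No (gcd=3)

|ℤ_9×ℤ_24| = 216, max element order = 72


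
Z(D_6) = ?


Z(G) = {g ∈ G | gx = xg for all x ∈ G}
For even n, Z(D_n) = {e, r^(n/2)}: the 180° rotation r^3 commutes with every reflection and rotation

Z(D_6) = {e, r^3}


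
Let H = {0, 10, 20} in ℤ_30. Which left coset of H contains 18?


18 + H = {18 + h (mod 30) : h ∈ H}
18+0=18, 18+10=28, 18+20=8
18 + H = {8, 18, 28} = 8 + H

18 + H = {8, 18, 28}


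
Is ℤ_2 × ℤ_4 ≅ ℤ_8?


Comparing ℤ_2 × ℤ_4 and ℤ_8:
gcd(2,4) = 2 ≠ 1. Max element order in ℤ_2×ℤ_4 is lcm(2,4) = 4 < 8, so it has no element of order 8

No, ℤ_2 × ℤ_4 ≇ ℤ_8


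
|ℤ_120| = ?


ℤ_n has n elements.

|ℤ_120| = 120


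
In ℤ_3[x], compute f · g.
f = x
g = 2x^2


Expand and collect like terms; reduce coefficients mod 3:
x^0: 0·0 = 0 ≡ 0 (mod 3)
x^1: 0·0 + 1·0 = 0 ≡ 0 (mod 3)
x^2: 0·2 + 1·0 = 0 ≡ 0 (mod 3)
x^3: 1·2 = 2 ≡ 2 (mod 3)
Result: 2x^3

f · g = 2x^3


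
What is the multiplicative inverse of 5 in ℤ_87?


Use the extended Euclidean algorithm to write 1 = 5·s + 87·t; then s mod 87 is the inverse.
Euclidean algorithm:
  5 = 0·87 + 5
  87 = 17·5 + 2
  5 = 2·2 + 1
  2 = 2·1 + 0
gcd(5,87) = 1
Back-substitution gives: 5·(35) + 87·(-2) = 1
So 5⁻¹ ≡ 35 ≡ 35 (mod 87)
Check: 5 × 35 = 175 ≡ 1 (mod 87) ✓

5⁻¹ ≡ 35 (mod 87)


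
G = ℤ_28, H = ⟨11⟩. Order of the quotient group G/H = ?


|⟨11⟩| = n / gcd(11, 28) = 28 / 1 = 28
H is normal (ℤ_28 is abelian).
|G/H| = |G| / |H| = 28 / 28 = 1

|G/H| = 1


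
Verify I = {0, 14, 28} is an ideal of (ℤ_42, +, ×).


Check ideal conditions for I = {0, 14, 28} in ℤ_42:
(1) I is an additive subgroup? Yes
(2) For r ∈ ℤ_42 and a ∈ I: r·a ∈ I? Yes

Yes, I is an ideal of ℤ_42


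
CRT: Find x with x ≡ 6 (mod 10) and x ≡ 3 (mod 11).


m₁ = 10, m₂ = 11, gcd = 1, so CRT applies. M = m₁·m₂ = 110
Let M₁ = M/m₁ = 11, M₂ = M/m₂ = 10
Find y₁ ≡ M₁⁻¹ (mod m₁): 11⁻¹ ≡ 1 (mod 10)
Find y₂ ≡ M₂⁻¹ (mod m₂): 10⁻¹ ≡ 10 (mod 11)
x = a₁·M₁·y₁ + a₂·M₂·y₂ = 6·11·1 + 3·10·10 = 366
Reduce mod 110: x ≡ 36
Check: 36 mod 10 = 6 ✓, 36 mod 11 = 3 ✓

x ≡ 36 (mod 110)


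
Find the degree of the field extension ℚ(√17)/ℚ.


√17 has minimal polynomial x² - 17 (irreducible over ℚ since 17 is squarefree)

[ℚ(√17)/ℚ] = 2


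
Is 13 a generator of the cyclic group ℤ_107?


g generates ℤ_n iff gcd(g, n) = 1
gcd(13, 107) = 1
Since gcd = 1, 13 is a generator.

Yes, 13 generates ℤ_107


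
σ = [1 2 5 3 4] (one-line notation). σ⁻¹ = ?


To find σ⁻¹, swap domain and range:
σ(1) = 1 → σ⁻¹(1) = 1
σ(2) = 2 → σ⁻¹(2) = 2
σ(3) = 5 → σ⁻¹(5) = 3
σ(4) = 3 → σ⁻¹(3) = 4
σ(5) = 4 → σ⁻¹(4) = 5

σ⁻¹ = [1 2 4 5 3]


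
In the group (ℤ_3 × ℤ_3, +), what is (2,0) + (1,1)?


Operation: componentwise addition mod (3, 3)
(2,0) + (1,1) = ((a₁+b₁) mod 3, (a₂+b₂) mod 3) with a = (2,0), b = (1,1)

(2,0) + (1,1) = (0,1)


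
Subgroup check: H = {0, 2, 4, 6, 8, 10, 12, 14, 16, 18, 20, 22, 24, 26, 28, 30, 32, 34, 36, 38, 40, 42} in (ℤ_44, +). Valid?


Subgroup test for H = {0, 2, 4, 6, 8, 10, 12, 14, 16, 18, 20, 22, 24, 26, 28, 30, 32, 34, 36, 38, 40, 42} in (ℤ_44, +):
(1) 0 ∈ H? Yes
(2) Closure: for all a,b ∈ H, (a+b) mod 44 ∈ H? Yes
(3) Inverses: for all a ∈ H, -a mod 44 ∈ H? Yes

Yes, H is a subgroup of ℤ_44


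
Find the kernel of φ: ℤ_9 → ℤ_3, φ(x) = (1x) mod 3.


Kernel = preimage of identity
ker(φ) = {x ∈ ℤ_9 : 1x ≡ 0 (mod 3)}. Since 3 | 9, φ is well-defined. The kernel is the cyclic subgroup ⟨3⟩ of ℤ_9 (order 3), i.e. {0, 3, 6}

ker(φ) = {0, 3, 6}


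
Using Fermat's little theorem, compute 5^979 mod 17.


Fermat's little theorem: if p is prime and gcd(a,p)=1, then a^(p-1) ≡ 1 (mod p)
p = 17 is prime, gcd(5,17) = 1
Reduce exponent: 979 mod 16 = 3
So 5^979 ≡ 5^3 (mod 17)
5^3 mod 17 = 6

5^979 ≡ 6 (mod 17)


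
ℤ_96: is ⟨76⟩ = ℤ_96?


g generates ℤ_n iff gcd(g, n) = 1
gcd(76, 96) = 4
Since gcd = 4 ≠ 1, ⟨76⟩ has order 24 < 96, so 76 is not a generator.

No, 76 does not generate ℤ_96


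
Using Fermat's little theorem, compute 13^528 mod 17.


Fermat's little theorem: if p is prime and gcd(a,p)=1, then a^(p-1) ≡ 1 (mod p)
p = 17 is prime, gcd(13,17) = 1
Reduce exponent: 528 mod 16 = 0
So 13^528 ≡ 13^0 (mod 17)
13^0 = 1

13^528 ≡ 1 (mod 17)


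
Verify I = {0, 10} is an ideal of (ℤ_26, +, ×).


Check ideal conditions for I = {0, 10} in ℤ_26:
(1) I is an additive subgroup? No
(2) For r ∈ ℤ_26 and a ∈ I: r·a ∈ I? No  [counterexample: r=2, a=10, r·a mod 26 = 20 ∉ I]

No, I is not an ideal of ℤ_26


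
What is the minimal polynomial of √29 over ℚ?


√29 satisfies x² - 29 = 0, irreducible over ℚ since 29 is squarefree

Minimal polynomial: x² - 29


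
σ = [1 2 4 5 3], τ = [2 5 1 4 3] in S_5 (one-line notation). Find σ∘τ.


σ∘τ: apply τ first, then σ
1 →τ 2 →σ 2
2 →τ 5 →σ 3
3 →τ 1 →σ 1
4 →τ 4 →σ 5
5 →τ 3 →σ 4

σ∘τ = [2 3 1 5 4]


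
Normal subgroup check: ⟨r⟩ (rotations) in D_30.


H = ⟨r⟩ (rotations) in D_30
The rotation subgroup ⟨r⟩ has index 2 in D_30, so it is normal

Yes, normal subgroup


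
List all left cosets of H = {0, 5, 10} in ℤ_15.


H = {0, 5, 10}, |H| = 3
Number of cosets = |G|/|H| = 15/3 = 5
0 + H = {0, 5, 10}
1 + H = {1, 6, 11}
2 + H = {2, 7, 12}
3 + H = {3, 8, 13}
4 + H = {4, 9, 14}

Cosets: 0+H={0,5,10}; 1+H={1,6,11}; 2+H={2,7,12}; 3+H={3,8,13}; 4+H={4,9,14}


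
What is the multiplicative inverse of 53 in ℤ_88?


Use the extended Euclidean algorithm to write 1 = 53·s + 88·t; then s mod 88 is the inverse.
Euclidean algorithm:
  53 = 0·88 + 53
  88 = 1·53 + 35
  53 = 1·35 + 18
  35 = 1·18 + 17
  18 = 1·17 + 1
  17 = 17·1 + 0
gcd(53,88) = 1
Back-substitution gives: 53·(5) + 88·(-3) = 1
So 53⁻¹ ≡ 5 ≡ 5 (mod 88)
Check: 53 × 5 = 265 ≡ 1 (mod 88) ✓

53⁻¹ ≡ 5 (mod 88)


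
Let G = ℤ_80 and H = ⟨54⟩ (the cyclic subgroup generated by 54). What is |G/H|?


|⟨54⟩| = n / gcd(54, 80) = 80 / 2 = 40
H is normal (ℤ_80 is abelian).
|G/H| = |G| / |H| = 80 / 40 = 2

|G/H| = 2


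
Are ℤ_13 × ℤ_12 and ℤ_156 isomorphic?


Comparing ℤ_13 × ℤ_12 and ℤ_156:
gcd(13,12) = 1, so ℤ_13 × ℤ_12 ≅ ℤ_156 (CRT)

Yes, ℤ_13 × ℤ_12 ≅ ℤ_156


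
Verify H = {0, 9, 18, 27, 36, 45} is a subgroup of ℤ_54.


Subgroup test for H = {0, 9, 18, 27, 36, 45} in (ℤ_54, +):
(1) 0 ∈ H? Yes
(2) Closure: for all a,b ∈ H, (a+b) mod 54 ∈ H? Yes
(3) Inverses: for all a ∈ H, -a mod 54 ∈ H? Yes

Yes, H is a subgroup of ℤ_54


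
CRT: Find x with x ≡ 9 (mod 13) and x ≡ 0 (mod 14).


m₁ = 13, m₂ = 14, gcd = 1, so CRT applies. M = m₁·m₂ = 182
Let M₁ = M/m₁ = 14, M₂ = M/m₂ = 13
Find y₁ ≡ M₁⁻¹ (mod m₁): 14⁻¹ ≡ 1 (mod 13)
Find y₂ ≡ M₂⁻¹ (mod m₂): 13⁻¹ ≡ 13 (mod 14)
x = a₁·M₁·y₁ + a₂·M₂·y₂ = 9·14·1 + 0·13·13 = 126
Reduce mod 182: x ≡ 126
Check: 126 mod 13 = 9 ✓, 126 mod 14 = 0 ✓

x ≡ 126 (mod 182)


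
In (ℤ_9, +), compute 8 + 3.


Operation: addition mod 9
8 + 3 = (a + b) mod 9 with a = 8, b = 3

8 + 3 = 2


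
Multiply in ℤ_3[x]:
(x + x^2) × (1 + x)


Expand and collect like terms; reduce coefficients mod 3:
x^0: 0·1 = 0 ≡ 0 (mod 3)
x^1: 0·1 + 1·1 = 1 ≡ 1 (mod 3)
x^2: 1·1 + 1·1 = 2 ≡ 2 (mod 3)
x^3: 1·1 = 1 ≡ 1 (mod 3)
Result: x + 2x^2 + x^3

f · g = x + 2x^2 + x^3


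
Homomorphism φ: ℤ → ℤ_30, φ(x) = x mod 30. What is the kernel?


Kernel = preimage of identity
ker(φ) = {x ∈ ℤ : x ≡ 0 (mod 30)} = 30ℤ = {0, ±30, ±60, ...}

ker(φ) = 30ℤ


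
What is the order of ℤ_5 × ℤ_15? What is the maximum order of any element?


|ℤ_5 × ℤ_15| = 5 × 15 = 75
Max element order = lcm(5,15) = 15
Cyclic? No (gcd=5)

|ℤ_5×ℤ_15| = 75, max element order = 15


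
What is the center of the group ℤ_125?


Z(G) = {g ∈ G | gx = xg for all x ∈ G}
ℤ_125 is abelian, so Z(G) = G

Z(ℤ_125) = ℤ_125


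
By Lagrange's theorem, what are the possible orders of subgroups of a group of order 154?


Lagrange's theorem: |H| divides |G|
|G| = 154
Divisors of 154: 1, 2, 7, 11, 14, 22, 77, 154

Possible subgroup orders: {1, 2, 7, 11, 14, 22, 77, 154}


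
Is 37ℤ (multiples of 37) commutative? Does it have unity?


37ℤ is a commutative ring under +,× but has no multiplicative identity (1 ∉ 37ℤ); it has no zero divisors, but without unity it is not an integral domain
Commutative: Yes
Integral domain: No
Has unity: No

37ℤ (multiples of 37): Commutative=Yes, Unity=No


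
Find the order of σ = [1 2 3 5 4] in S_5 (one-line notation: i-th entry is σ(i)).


Cycle decomposition: (4 5)
Cycle lengths: 2
Order = lcm(2) = 2

ord(σ) = 2


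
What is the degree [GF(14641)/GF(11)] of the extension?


GF(14641) = GF(11^4), so the extension degree is 4

[GF(14641)/GF(11)] = 4


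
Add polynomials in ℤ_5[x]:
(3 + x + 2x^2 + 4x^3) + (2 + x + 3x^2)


Add coefficients mod 5:
x^0: 3 + 2 = 0 (mod 5)
x^1: 1 + 1 = 2 (mod 5)
x^2: 2 + 3 = 0 (mod 5)
x^3: 4 + 0 = 4 (mod 5)
Result: 2x + 4x^3

f + g = 2x + 4x^3


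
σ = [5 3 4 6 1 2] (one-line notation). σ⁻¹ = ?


To find σ⁻¹, swap domain and range:
σ(1) = 5 → σ⁻¹(5) = 1
σ(2) = 3 → σ⁻¹(3) = 2
σ(3) = 4 → σ⁻¹(4) = 3
σ(4) = 6 → σ⁻¹(6) = 4
σ(5) = 1 → σ⁻¹(1) = 5
σ(6) = 2 → σ⁻¹(2) = 6

σ⁻¹ = [5 6 2 3 1 4]


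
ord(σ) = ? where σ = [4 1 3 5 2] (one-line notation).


Cycle decomposition: (1 4 5 2)
Cycle lengths: 4
Order = lcm(4) = 4

ord(σ) = 4


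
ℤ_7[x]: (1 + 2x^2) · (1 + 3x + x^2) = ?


Expand and collect like terms; reduce coefficients mod 7:
x^0: 1·1 = 1 ≡ 1 (mod 7)
x^1: 1·3 + 0·1 = 3 ≡ 3 (mod 7)
x^2: 1·1 + 0·3 + 2·1 = 3 ≡ 3 (mod 7)
x^3: 0·1 + 2·3 = 6 ≡ 6 (mod 7)
x^4: 2·1 = 2 ≡ 2 (mod 7)
Result: 1 + 3x + 3x^2 + 6x^3 + 2x^4

f · g = 1 + 3x + 3x^2 + 6x^3 + 2x^4


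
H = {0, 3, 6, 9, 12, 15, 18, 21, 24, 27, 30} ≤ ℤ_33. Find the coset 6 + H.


6 + H = {6 + h (mod 33) : h ∈ H}
6+0=6, 6+3=9, 6+6=12, 6+9=15, 6+12=18, 6+15=21, 6+18=24, 6+21=27, 6+24=30, 6+27=0, 6+30=3
6 + H = {0, 3, 6, 9, 12, 15, 18, 21, 24, 27, 30} = 0 + H

6 + H = {0, 3, 6, 9, 12, 15, 18, 21, 24, 27, 30}


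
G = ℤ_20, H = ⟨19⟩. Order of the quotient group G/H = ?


|⟨19⟩| = n / gcd(19, 20) = 20 / 1 = 20
H is normal (ℤ_20 is abelian).
|G/H| = |G| / |H| = 20 / 20 = 1

|G/H| = 1


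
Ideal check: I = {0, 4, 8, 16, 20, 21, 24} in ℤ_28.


Check ideal conditions for I = {0, 4, 8, 16, 20, 21, 24} in ℤ_28:
(1) I is an additive subgroup? No
(2) For r ∈ ℤ_28 and a ∈ I: r·a ∈ I? No  [counterexample: r=2, a=20, r·a mod 28 = 12 ∉ I]

No, I is not an ideal of ℤ_28


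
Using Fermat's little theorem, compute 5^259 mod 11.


Fermat's little theorem: if p is prime and gcd(a,p)=1, then a^(p-1) ≡ 1 (mod p)
p = 11 is prime, gcd(5,11) = 1
Reduce exponent: 259 mod 10 = 9
So 5^259 ≡ 5^9 (mod 11)
5^9 mod 11 = 9

5^259 ≡ 9 (mod 11)


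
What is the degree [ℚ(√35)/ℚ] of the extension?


√35 has minimal polynomial x² - 35 (irreducible over ℚ since 35 is squarefree)

[ℚ(√35)/ℚ] = 2


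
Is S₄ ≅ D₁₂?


Comparing S₄ and D₁₂:
S₄ has trivial center; D₁₂ has center {e, r⁶}

No, S₄ ≇ D₁₂


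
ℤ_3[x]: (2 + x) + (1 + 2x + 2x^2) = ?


Add coefficients mod 3:
x^0: 2 + 1 = 0 (mod 3)
x^1: 1 + 2 = 0 (mod 3)
x^2: 0 + 2 = 2 (mod 3)
Result: 2x^2

f + g = 2x^2


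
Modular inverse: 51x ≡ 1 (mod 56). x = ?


Use the extended Euclidean algorithm to write 1 = 51·s + 56·t; then s mod 56 is the inverse.
Euclidean algorithm:
  51 = 0·56 + 51
  56 = 1·51 + 5
  51 = 10·5 + 1
  5 = 5·1 + 0
gcd(51,56) = 1
Back-substitution gives: 51·(11) + 56·(-10) = 1
So 51⁻¹ ≡ 11 ≡ 11 (mod 56)
Check: 51 × 11 = 561 ≡ 1 (mod 56) ✓

51⁻¹ ≡ 11 (mod 56)


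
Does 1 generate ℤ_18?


g generates ℤ_n iff gcd(g, n) = 1
gcd(1, 18) = 1
Since gcd = 1, 1 is a generator.

Yes, 1 generates ℤ_18


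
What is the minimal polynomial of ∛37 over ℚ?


∛37 satisfies x³ - 37 = 0, irreducible over ℚ (no rational root; 37 is not a perfect cube)

Minimal polynomial: x³ - 37


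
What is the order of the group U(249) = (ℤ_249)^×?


U(n) is the group of units mod n; |U(n)| = φ(n)
|U(249)| = φ(249) = 164

|U(249) = (ℤ_249)^×| = 164


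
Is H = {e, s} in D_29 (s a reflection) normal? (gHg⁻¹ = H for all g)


H = {e, s} in D_29 (s a reflection)
r·s·r⁻¹ = sr⁻² ≠ s for n ≥ 3, so {e, s} is not closed under conjugation

No, not a normal subgroup


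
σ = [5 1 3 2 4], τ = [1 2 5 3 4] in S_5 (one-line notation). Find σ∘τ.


σ∘τ: apply τ first, then σ
1 →τ 1 →σ 5
2 →τ 2 →σ 1
3 →τ 5 →σ 4
4 →τ 3 →σ 3
5 →τ 4 →σ 2

σ∘τ = [5 1 4 3 2]


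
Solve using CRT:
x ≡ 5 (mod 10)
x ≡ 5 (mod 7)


m₁ = 10, m₂ = 7, gcd = 1, so CRT applies. M = m₁·m₂ = 70
Let M₁ = M/m₁ = 7, M₂ = M/m₂ = 10
Find y₁ ≡ M₁⁻¹ (mod m₁): 7⁻¹ ≡ 3 (mod 10)
Find y₂ ≡ M₂⁻¹ (mod m₂): 10⁻¹ ≡ 5 (mod 7)
x = a₁·M₁·y₁ + a₂·M₂·y₂ = 5·7·3 + 5·10·5 = 355
Reduce mod 70: x ≡ 5
Check: 5 mod 10 = 5 ✓, 5 mod 7 = 5 ✓

x ≡ 5 (mod 70)


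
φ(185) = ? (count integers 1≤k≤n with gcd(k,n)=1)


Factor n: 185 = 5 × 37
φ(n) = n · ∏(1 - 1/p) over distinct primes p | n
φ(185) = 185 · (1 - 1/5) · (1 - 1/37) = 144

φ(185) = 144


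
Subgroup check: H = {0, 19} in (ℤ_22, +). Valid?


Subgroup test for H = {0, 19} in (ℤ_22, +):
(1) 0 ∈ H? Yes
(2) Closure: for all a,b ∈ H, (a+b) mod 22 ∈ H? No  [counterexample: 19 + 19 = 16 ∉ H]
(3) Inverses: for all a ∈ H, -a mod 22 ∈ H? No

No, H is not a subgroup of ℤ_22


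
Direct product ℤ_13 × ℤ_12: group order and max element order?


|ℤ_13 × ℤ_12| = 13 × 12 = 156
Max element order = lcm(13,12) = 156
Cyclic? Yes (gcd=1)

|ℤ_13×ℤ_12| = 156, max element order = 156


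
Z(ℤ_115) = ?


Z(G) = {g ∈ G | gx = xg for all x ∈ G}
ℤ_115 is abelian, so Z(G) = G

Z(ℤ_115) = ℤ_115


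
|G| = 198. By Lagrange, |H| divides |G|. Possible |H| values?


Lagrange's theorem: |H| divides |G|
|G| = 198
Divisors of 198: 1, 2, 3, 6, 9, 11, 18, 22, 33, 66, 99, 198

Possible subgroup orders: {1, 2, 3, 6, 9, 11, 18, 22, 33, 66, 99, 198}


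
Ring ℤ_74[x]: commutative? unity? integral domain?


ℤ_74 has zero divisors (2·37 ≡ 0), and these lift to constant zero divisors in ℤ_74[x]; so not an integral domain
Commutative: Yes
Integral domain: No
Has unity: Yes

ℤ_74[x]: Commutative=Yes, Unity=Yes


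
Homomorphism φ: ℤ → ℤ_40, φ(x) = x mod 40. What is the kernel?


Kernel = preimage of identity
ker(φ) = {x ∈ ℤ : x ≡ 0 (mod 40)} = 40ℤ = {0, ±40, ±80, ...}

ker(φ) = 40ℤ


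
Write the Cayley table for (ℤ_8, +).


Elements: {0, 1, 2, 3, 4, 5, 6, 7}
Operation: addition mod 8
Entry (a, b) = (a + b) mod 8

Cayley table:
  | 0 | 1 | 2 | 3 | 4 | 5 | 6 | 7
0 | 0 | 1 | 2 | 3 | 4 | 5 | 6 | 7
1 | 1 | 2 | 3 | 4 | 5 | 6 | 7 | 0
2 | 2 | 3 | 4 | 5 | 6 | 7 | 0 | 1
3 | 3 | 4 | 5 | 6 | 7 | 0 | 1 | 2
4 | 4 | 5 | 6 | 7 | 0 | 1 | 2 | 3
5 | 5 | 6 | 7 | 0 | 1 | 2 | 3 | 4
6 | 6 | 7 | 0 | 1 | 2 | 3 | 4 | 5
7 | 7 | 0 | 1 | 2 | 3 | 4 | 5 | 6


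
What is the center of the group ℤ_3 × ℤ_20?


Z(G) = {g ∈ G | gx = xg for all x ∈ G}
Direct product of abelian groups is abelian, so Z(G) = G

Z(ℤ_3 × ℤ_20) = ℤ_3 × ℤ_20


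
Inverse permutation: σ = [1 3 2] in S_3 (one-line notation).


To find σ⁻¹, swap domain and range:
σ(1) = 1 → σ⁻¹(1) = 1
σ(2) = 3 → σ⁻¹(3) = 2
σ(3) = 2 → σ⁻¹(2) = 3

σ⁻¹ = [1 3 2]


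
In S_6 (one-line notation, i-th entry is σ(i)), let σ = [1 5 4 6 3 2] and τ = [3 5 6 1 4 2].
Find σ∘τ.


σ∘τ: apply τ first, then σ
1 →τ 3 →σ 4
2 →τ 5 →σ 3
3 →τ 6 →σ 2
4 →τ 1 →σ 1
5 →τ 4 →σ 6
6 →τ 2 →σ 5

σ∘τ = [4 3 2 1 6 5]


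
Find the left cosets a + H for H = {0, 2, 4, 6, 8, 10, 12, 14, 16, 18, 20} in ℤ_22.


H = {0, 2, 4, 6, 8, 10, 12, 14, 16, 18, 20}, |H| = 11
Number of cosets = |G|/|H| = 22/11 = 2
0 + H = {0, 2, 4, 6, 8, 10, 12, 14, 16, 18, 20}
1 + H = {1, 3, 5, 7, 9, 11, 13, 15, 17, 19, 21}

Cosets: 0+H={0,2,4,6,8,10,12,14,16,18,20}; 1+H={1,3,5,7,9,11,13,15,17,19,21}


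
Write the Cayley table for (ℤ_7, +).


Elements: {0, 1, 2, 3, 4, 5, 6}
Operation: addition mod 7
Entry (a, b) = (a + b) mod 7

Cayley table:
  | 0 | 1 | 2 | 3 | 4 | 5 | 6
0 | 0 | 1 | 2 | 3 | 4 | 5 | 6
1 | 1 | 2 | 3 | 4 | 5 | 6 | 0
2 | 2 | 3 | 4 | 5 | 6 | 0 | 1
3 | 3 | 4 | 5 | 6 | 0 | 1 | 2
4 | 4 | 5 | 6 | 0 | 1 | 2 | 3
5 | 5 | 6 | 0 | 1 | 2 | 3 | 4
6 | 6 | 0 | 1 | 2 | 3 | 4 | 5


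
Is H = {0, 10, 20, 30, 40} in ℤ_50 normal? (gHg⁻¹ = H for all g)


H = {0, 10, 20, 30, 40} in ℤ_50
ℤ_50 is abelian; every subgroup of an abelian group is normal

Yes, normal subgroup


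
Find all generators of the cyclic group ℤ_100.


g generates ℤ_n iff gcd(g,n) = 1
Prime factors of 100: 2, 5
Generators are g ∈ {1,...,99} not divisible by any of these primes.
Generators: {1, 3, 7, 9, 11, 13, 17, 19, 21, 23, 27, 29, 31, 33, 37, 39, 41, 43, 47, 49, 51, 53, 57, 59, 61, 63, 67, 69, 71, 73, 77, 79, 81, 83, 87, 89, 91, 93, 97, 99}
Number of generators = φ(100) = 40

Generators of ℤ_100 = {1, 3, 7, 9, 11, 13, 17, 19, 21, 23, 27, 29, 31, 33, 37, 39, 41, 43, 47, 49, 51, 53, 57, 59, 61, 63, 67, 69, 71, 73, 77, 79, 81, 83, 87, 89, 91, 93, 97, 99}


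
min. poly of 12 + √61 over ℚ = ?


Let α = 12 + √61. Then α - 12 = √61, so (α - 12)² = 61, giving α² - 24α + 83 = 0. Degree 2 and α ∉ ℚ, so this is the minimal polynomial.

Minimal polynomial: x² - 24x + 83


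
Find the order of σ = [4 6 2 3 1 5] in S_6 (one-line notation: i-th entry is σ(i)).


Cycle decomposition: (1 4 3 2 6 5)
Cycle lengths: 6
Order = lcm(6) = 6

ord(σ) = 6


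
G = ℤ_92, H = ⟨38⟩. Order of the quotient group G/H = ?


|⟨38⟩| = n / gcd(38, 92) = 92 / 2 = 46
H is normal (ℤ_92 is abelian).
|G/H| = |G| / |H| = 92 / 46 = 2

|G/H| = 2


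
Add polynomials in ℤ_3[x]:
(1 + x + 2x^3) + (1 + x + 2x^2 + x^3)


Add coefficients mod 3:
x^0: 1 + 1 = 2 (mod 3)
x^1: 1 + 1 = 2 (mod 3)
x^2: 0 + 2 = 2 (mod 3)
x^3: 2 + 1 = 0 (mod 3)
Result: 2 + 2x + 2x^2

f + g = 2 + 2x + 2x^2


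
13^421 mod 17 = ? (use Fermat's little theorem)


Fermat's little theorem: if p is prime and gcd(a,p)=1, then a^(p-1) ≡ 1 (mod p)
p = 17 is prime, gcd(13,17) = 1
Reduce exponent: 421 mod 16 = 5
So 13^421 ≡ 13^5 (mod 17)
13^5 mod 17 = 13

13^421 ≡ 13 (mod 17)


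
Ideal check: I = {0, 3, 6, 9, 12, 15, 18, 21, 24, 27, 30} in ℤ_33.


Check ideal conditions for I = {0, 3, 6, 9, 12, 15, 18, 21, 24, 27, 30} in ℤ_33:
(1) I is an additive subgroup? Yes
(2) For r ∈ ℤ_33 and a ∈ I: r·a ∈ I? Yes

Yes, I is an ideal of ℤ_33


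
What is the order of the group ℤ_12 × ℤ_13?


|A × B| = |A| · |B|
|ℤ_12 × ℤ_13| = 12 × 13 = 156

|ℤ_12 × ℤ_13| = 156


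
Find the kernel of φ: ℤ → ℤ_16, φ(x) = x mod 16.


Kernel = preimage of identity
ker(φ) = {x ∈ ℤ : x ≡ 0 (mod 16)} = 16ℤ = {0, ±16, ±32, ...}

ker(φ) = 16ℤ


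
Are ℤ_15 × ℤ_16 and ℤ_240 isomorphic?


Comparing ℤ_15 × ℤ_16 and ℤ_240:
gcd(15,16) = 1, so ℤ_15 × ℤ_16 ≅ ℤ_240 (CRT)

Yes, ℤ_15 × ℤ_16 ≅ ℤ_240


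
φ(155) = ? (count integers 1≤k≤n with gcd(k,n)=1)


Factor n: 155 = 5 × 31
φ(n) = n · ∏(1 - 1/p) over distinct primes p | n
φ(155) = 155 · (1 - 1/5) · (1 - 1/31) = 120

φ(155) = 120


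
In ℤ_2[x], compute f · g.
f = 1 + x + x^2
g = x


Expand and collect like terms; reduce coefficients mod 2:
x^0: 1·0 = 0 ≡ 0 (mod 2)
x^1: 1·1 + 1·0 = 1 ≡ 1 (mod 2)
x^2: 1·1 + 1·0 = 1 ≡ 1 (mod 2)
x^3: 1·1 = 1 ≡ 1 (mod 2)
Result: x + x^2 + x^3

f · g = x + x^2 + x^3


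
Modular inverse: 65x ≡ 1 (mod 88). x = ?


Use the extended Euclidean algorithm to write 1 = 65·s + 88·t; then s mod 88 is the inverse.
Euclidean algorithm:
  65 = 0·88 + 65
  88 = 1·65 + 23
  65 = 2·23 + 19
  23 = 1·19 + 4
  19 = 4·4 + 3
  4 = 1·3 + 1
  3 = 3·1 + 0
gcd(65,88) = 1
Back-substitution gives: 65·(-23) + 88·(17) = 1
So 65⁻¹ ≡ -23 ≡ 65 (mod 88)
Check: 65 × 65 = 4225 ≡ 1 (mod 88) ✓

65⁻¹ ≡ 65 (mod 88)


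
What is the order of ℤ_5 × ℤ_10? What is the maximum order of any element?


|ℤ_5 × ℤ_10| = 5 × 10 = 50
Max element order = lcm(5,10) = 10
Cyclic? No (gcd=5)

|ℤ_5×ℤ_10| = 50, max element order = 10


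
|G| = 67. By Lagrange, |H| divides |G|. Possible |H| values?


Lagrange's theorem: |H| divides |G|
|G| = 67
Divisors of 67: 1, 67

Possible subgroup orders: {1, 67}


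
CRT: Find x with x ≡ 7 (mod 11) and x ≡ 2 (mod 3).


m₁ = 11, m₂ = 3, gcd = 1, so CRT applies. M = m₁·m₂ = 33
Let M₁ = M/m₁ = 3, M₂ = M/m₂ = 11
Find y₁ ≡ M₁⁻¹ (mod m₁): 3⁻¹ ≡ 4 (mod 11)
Find y₂ ≡ M₂⁻¹ (mod m₂): 11⁻¹ ≡ 2 (mod 3)
x = a₁·M₁·y₁ + a₂·M₂·y₂ = 7·3·4 + 2·11·2 = 128
Reduce mod 33: x ≡ 29
Check: 29 mod 11 = 7 ✓, 29 mod 3 = 2 ✓

x ≡ 29 (mod 33)


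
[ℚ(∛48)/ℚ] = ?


∛48 has minimal polynomial x³ - 48 (irreducible over ℚ since 48 is not a perfect cube)

[ℚ(∛48)/ℚ] = 3


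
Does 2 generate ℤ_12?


g generates ℤ_n iff gcd(g, n) = 1
gcd(2, 12) = 2
Since gcd = 2 ≠ 1, ⟨2⟩ has order 6 < 12, so 2 is not a generator.

No, 2 does not generate ℤ_12


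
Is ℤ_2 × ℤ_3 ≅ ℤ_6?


Comparing ℤ_2 × ℤ_3 and ℤ_6:
gcd(2,3) = 1, so ℤ_2 × ℤ_3 ≅ ℤ_6 (CRT)

Yes, ℤ_2 × ℤ_3 ≅ ℤ_6


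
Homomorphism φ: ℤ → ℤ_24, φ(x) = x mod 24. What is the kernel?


Kernel = preimage of identity
ker(φ) = {x ∈ ℤ : x ≡ 0 (mod 24)} = 24ℤ = {0, ±24, ±48, ...}

ker(φ) = 24ℤ


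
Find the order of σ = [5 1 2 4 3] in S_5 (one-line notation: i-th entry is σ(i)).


Cycle decomposition: (1 5 3 2)
Cycle lengths: 4
Order = lcm(4) = 4

ord(σ) = 4


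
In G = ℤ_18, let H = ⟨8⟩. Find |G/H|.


|⟨8⟩| = n / gcd(8, 18) = 18 / 2 = 9
H is normal (ℤ_18 is abelian).
|G/H| = |G| / |H| = 18 / 9 = 2

|G/H| = 2


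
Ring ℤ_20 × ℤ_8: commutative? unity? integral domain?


Direct product ring; commutative with unity (1,1); but (1,0)·(0,1) = (0,0) gives zero divisors, so not an integral domain
Commutative: Yes
Integral domain: No
Has unity: Yes

ℤ_20 × ℤ_8: Commutative=Yes, Unity=Yes


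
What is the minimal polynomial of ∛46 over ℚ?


∛46 satisfies x³ - 46 = 0, irreducible over ℚ (no rational root; 46 is not a perfect cube)

Minimal polynomial: x³ - 46


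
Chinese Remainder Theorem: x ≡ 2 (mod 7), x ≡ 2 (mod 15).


m₁ = 7, m₂ = 15, gcd = 1, so CRT applies. M = m₁·m₂ = 105
Let M₁ = M/m₁ = 15, M₂ = M/m₂ = 7
Find y₁ ≡ M₁⁻¹ (mod m₁): 15⁻¹ ≡ 1 (mod 7)
Find y₂ ≡ M₂⁻¹ (mod m₂): 7⁻¹ ≡ 13 (mod 15)
x = a₁·M₁·y₁ + a₂·M₂·y₂ = 2·15·1 + 2·7·13 = 212
Reduce mod 105: x ≡ 2
Check: 2 mod 7 = 2 ✓, 2 mod 15 = 2 ✓

x ≡ 2 (mod 105)


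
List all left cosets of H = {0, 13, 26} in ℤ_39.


H = {0, 13, 26}, |H| = 3
Number of cosets = |G|/|H| = 39/3 = 13
0 + H = {0, 13, 26}
1 + H = {1, 14, 27}
2 + H = {2, 15, 28}
3 + H = {3, 16, 29}
4 + H = {4, 17, 30}
5 + H = {5, 18, 31}
6 + H = {6, 19, 32}
7 + H = {7, 20, 33}
8 + H = {8, 21, 34}
9 + H = {9, 22, 35}
10 + H = {10, 23, 36}
11 + H = {11, 24, 37}
12 + H = {12, 25, 38}

Cosets: 0+H={0,13,26}; 1+H={1,14,27}; 2+H={2,15,28}; 3+H={3,16,29}; 4+H={4,17,30}; 5+H={5,18,31}; 6+H={6,19,32}; 7+H={7,20,33}; 8+H={8,21,34}; 9+H={9,22,35}; 10+H={10,23,36}; 11+H={11,24,37}; 12+H={12,25,38}


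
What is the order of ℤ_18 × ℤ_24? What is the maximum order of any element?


|ℤ_18 × ℤ_24| = 18 × 24 = 432
Max element order = lcm(18,24) = 72
Cyclic? No (gcd=6)

|ℤ_18×ℤ_24| = 432, max element order = 72


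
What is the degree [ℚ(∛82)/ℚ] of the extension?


∛82 has minimal polynomial x³ - 82 (irreducible over ℚ since 82 is not a perfect cube)

[ℚ(∛82)/ℚ] = 3


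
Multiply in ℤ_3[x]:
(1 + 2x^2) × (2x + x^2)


Expand and collect like terms; reduce coefficients mod 3:
x^0: 1·0 = 0 ≡ 0 (mod 3)
x^1: 1·2 + 0·0 = 2 ≡ 2 (mod 3)
x^2: 1·1 + 0·2 + 2·0 = 1 ≡ 1 (mod 3)
x^3: 0·1 + 2·2 = 4 ≡ 1 (mod 3)
x^4: 2·1 = 2 ≡ 2 (mod 3)
Result: 2x + x^2 + x^3 + 2x^4

f · g = 2x + x^2 + x^3 + 2x^4


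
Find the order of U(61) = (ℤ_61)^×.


U(n) is the group of units mod n; |U(n)| = φ(n)
|U(61)| = φ(61) = 60

|U(61) = (ℤ_61)^×| = 60


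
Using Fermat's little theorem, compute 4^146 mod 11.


Fermat's little theorem: if p is prime and gcd(a,p)=1, then a^(p-1) ≡ 1 (mod p)
p = 11 is prime, gcd(4,11) = 1
Reduce exponent: 146 mod 10 = 6
So 4^146 ≡ 4^6 (mod 11)
4^6 mod 11 = 4

4^146 ≡ 4 (mod 11)


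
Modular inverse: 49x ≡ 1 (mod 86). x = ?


Use the extended Euclidean algorithm to write 1 = 49·s + 86·t; then s mod 86 is the inverse.
Euclidean algorithm:
  49 = 0·86 + 49
  86 = 1·49 + 37
  49 = 1·37 + 12
  37 = 3·12 + 1
  12 = 12·1 + 0
gcd(49,86) = 1
Back-substitution gives: 49·(-7) + 86·(4) = 1
So 49⁻¹ ≡ -7 ≡ 79 (mod 86)
Check: 49 × 79 = 3871 ≡ 1 (mod 86) ✓

49⁻¹ ≡ 79 (mod 86)


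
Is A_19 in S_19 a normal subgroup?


H = A_19 in S_19
A_19 has index 2 in S_19, and every subgroup of index 2 is normal

Yes, normal subgroup


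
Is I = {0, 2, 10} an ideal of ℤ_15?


Check ideal conditions for I = {0, 2, 10} in ℤ_15:
(1) I is an additive subgroup? No
(2) For r ∈ ℤ_15 and a ∈ I: r·a ∈ I? No  [counterexample: r=2, a=2, r·a mod 15 = 4 ∉ I]

No, I is not an ideal of ℤ_15
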